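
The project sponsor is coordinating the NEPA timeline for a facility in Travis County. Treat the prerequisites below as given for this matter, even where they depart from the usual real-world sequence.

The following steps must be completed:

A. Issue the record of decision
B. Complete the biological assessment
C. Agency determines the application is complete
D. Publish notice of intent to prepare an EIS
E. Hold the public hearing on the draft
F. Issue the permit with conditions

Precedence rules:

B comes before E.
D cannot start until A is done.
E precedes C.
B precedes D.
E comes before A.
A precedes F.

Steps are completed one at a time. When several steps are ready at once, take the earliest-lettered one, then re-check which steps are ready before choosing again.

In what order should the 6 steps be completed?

B, E, A, C, D, F

B has no prerequisites → B first.
E needed B, now all done → E.
Now A and C have their prerequisites met. A has the earlier label, so A next.
Now C, D and F have their prerequisites met. C has the earlier label, so C next.
D and F are both available; D has the earlier label → D.
Next only F has its prerequisites met → F.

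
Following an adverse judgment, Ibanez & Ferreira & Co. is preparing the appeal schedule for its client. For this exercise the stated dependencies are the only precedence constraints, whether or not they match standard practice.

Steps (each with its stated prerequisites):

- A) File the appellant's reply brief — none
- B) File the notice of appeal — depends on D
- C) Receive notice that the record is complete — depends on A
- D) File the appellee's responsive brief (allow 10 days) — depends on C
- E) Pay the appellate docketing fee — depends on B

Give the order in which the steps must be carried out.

A, C, D, B, E

Only A has no prerequisites, so it is first.
Next only C has its prerequisites met → C.
D is the only step now ready → D.
Next only B has its prerequisites met → B.
Next only E has its prerequisites met → E.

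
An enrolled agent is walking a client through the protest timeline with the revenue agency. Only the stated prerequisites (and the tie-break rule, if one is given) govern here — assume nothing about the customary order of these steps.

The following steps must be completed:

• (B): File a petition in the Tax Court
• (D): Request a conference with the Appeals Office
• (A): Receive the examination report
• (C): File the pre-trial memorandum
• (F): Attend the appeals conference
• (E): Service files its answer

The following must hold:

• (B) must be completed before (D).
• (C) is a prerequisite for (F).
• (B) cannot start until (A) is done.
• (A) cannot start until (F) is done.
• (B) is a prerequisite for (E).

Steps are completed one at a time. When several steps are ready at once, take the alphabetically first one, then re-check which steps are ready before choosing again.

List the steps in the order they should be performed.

(C), (F), (A), (B), (D), (E)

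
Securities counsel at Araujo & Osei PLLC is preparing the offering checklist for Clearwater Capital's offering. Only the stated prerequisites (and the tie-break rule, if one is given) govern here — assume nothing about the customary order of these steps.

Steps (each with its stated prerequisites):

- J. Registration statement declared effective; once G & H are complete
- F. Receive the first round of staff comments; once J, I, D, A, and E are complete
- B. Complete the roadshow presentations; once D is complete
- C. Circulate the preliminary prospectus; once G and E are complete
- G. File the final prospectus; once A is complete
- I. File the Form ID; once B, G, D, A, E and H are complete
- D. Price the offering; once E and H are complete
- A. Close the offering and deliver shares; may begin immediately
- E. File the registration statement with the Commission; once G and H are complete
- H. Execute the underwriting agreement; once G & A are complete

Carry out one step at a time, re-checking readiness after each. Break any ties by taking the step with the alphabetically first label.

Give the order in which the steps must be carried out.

A → G → H → E → C → D → B → I → J → F

A is the only step with nothing outstanding, so it goes first.
Next only G has its prerequisites met → G.
Next only H has its prerequisites met → H.
Now E and J have their prerequisites met. E has the earlier label, so E next.
C and D now also ready, so the ready set is {C, D, J}; C has the earlier label → C.
Ready: D and J. D has the earlier label → D.
Now B and J have their prerequisites met. B has the earlier label, so B next.
I now also ready, so the ready set is {I, J}; I has the earlier label → I.
Next only J has its prerequisites met → J.
F is the only step now ready → F.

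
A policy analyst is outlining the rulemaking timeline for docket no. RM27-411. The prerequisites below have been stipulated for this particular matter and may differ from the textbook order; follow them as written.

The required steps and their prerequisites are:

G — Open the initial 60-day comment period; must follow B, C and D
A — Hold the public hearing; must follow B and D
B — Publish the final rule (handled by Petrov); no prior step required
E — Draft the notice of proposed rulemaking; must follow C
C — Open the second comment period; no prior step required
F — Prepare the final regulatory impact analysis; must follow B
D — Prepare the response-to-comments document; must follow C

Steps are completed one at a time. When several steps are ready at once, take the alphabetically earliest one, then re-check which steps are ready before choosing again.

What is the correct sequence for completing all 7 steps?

B and C have no prerequisites; B has the earlier label, so B is first.
Now C and F have their prerequisites met. C has the earlier label, so C next.
D and E now also ready, so the ready set is {D, E, F}; D has the earlier label → D.
Now A, E, F and G have their prerequisites met. A has the earlier label, so A next.
Now E, F and G have their prerequisites met. E has the earlier label, so E next.
Now F and G have their prerequisites met. F has the earlier label, so F next.
Next only G has its prerequisites met → G.

B C D A E F G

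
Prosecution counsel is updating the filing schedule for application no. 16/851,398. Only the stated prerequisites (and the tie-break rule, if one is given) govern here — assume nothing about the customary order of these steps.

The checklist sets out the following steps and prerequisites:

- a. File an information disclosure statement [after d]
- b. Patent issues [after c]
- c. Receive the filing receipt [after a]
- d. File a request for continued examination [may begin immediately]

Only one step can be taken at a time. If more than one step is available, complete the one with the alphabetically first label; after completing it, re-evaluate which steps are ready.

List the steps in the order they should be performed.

d has no prerequisites → d first.
a is the only step now ready → a.
Next only c has its prerequisites met → c.
b needed c, now all done → b.

d, a, c, b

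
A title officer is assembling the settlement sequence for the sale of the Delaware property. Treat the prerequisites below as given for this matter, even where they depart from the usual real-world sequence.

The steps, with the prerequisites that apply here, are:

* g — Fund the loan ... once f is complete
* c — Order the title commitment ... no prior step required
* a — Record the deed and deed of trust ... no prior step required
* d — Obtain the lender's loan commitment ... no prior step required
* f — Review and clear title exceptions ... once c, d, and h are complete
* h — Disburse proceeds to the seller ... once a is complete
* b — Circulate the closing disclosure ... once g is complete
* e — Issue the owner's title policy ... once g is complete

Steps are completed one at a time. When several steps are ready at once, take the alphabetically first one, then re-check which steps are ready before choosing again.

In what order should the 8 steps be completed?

a, c and d have no prerequisites; a has the earlier label, so a is first.
h now also ready, so the ready set is {c, d, h}; c has the earlier label → c.
Now d and h have their prerequisites met. d has the earlier label, so d next.
h needed a, now all done → h.
f needed c, d and h, now all done → f.
g is the only step now ready → g.
b and e are both available; b has the earlier label → b.
Next only e has its prerequisites met → e.

a c d h f g b e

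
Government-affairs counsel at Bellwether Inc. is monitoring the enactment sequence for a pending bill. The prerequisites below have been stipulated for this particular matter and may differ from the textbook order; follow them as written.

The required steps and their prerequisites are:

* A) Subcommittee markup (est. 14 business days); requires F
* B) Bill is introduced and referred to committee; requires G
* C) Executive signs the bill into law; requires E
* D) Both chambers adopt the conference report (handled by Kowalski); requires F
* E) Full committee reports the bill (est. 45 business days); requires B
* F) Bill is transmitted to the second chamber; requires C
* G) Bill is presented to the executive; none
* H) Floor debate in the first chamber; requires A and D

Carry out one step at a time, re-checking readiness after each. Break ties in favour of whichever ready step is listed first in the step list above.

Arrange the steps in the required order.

G, B, E, C, F, A, D, H

G is the only step with nothing outstanding, so it goes first.
Next only B has its prerequisites met → B.
E is the only step now ready → E.
That leaves C as the only ready step → C.
F needed C, now all done → F.
A and D are both available; A is listed earlier → A.
D needed F, now all done → D.
That leaves H as the only ready step → H.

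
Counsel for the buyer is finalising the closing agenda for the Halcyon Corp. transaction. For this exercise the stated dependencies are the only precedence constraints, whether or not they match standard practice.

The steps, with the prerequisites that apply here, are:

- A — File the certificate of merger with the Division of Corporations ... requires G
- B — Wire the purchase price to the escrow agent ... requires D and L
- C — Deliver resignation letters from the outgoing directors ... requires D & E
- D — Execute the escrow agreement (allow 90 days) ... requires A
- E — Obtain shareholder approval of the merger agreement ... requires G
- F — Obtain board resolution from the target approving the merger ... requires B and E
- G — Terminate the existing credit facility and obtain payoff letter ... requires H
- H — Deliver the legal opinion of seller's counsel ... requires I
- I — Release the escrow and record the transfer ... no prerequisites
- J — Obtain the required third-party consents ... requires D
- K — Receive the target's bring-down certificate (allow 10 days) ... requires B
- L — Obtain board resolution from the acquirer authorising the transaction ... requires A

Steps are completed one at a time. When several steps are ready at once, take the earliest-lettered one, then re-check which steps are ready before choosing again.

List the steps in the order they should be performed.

I, H, G, A, D, E, C, J, L, B, F, K

I has no prerequisites → I first.
Next only H has its prerequisites met → H.
G is the only step now ready → G.
Ready: A and E. A has the earlier label → A.
Now D, E and L have their prerequisites met. D has the earlier label, so D next.
E, J and L are all available; E has the earlier label → E.
Now C, J and L have their prerequisites met. C has the earlier label, so C next.
Now J and L have their prerequisites met. J has the earlier label, so J next.
That leaves L as the only ready step → L.
B needed D and L, now all done → B.
Ready: F and K. F has the earlier label → F.
K needed B, now all done → K.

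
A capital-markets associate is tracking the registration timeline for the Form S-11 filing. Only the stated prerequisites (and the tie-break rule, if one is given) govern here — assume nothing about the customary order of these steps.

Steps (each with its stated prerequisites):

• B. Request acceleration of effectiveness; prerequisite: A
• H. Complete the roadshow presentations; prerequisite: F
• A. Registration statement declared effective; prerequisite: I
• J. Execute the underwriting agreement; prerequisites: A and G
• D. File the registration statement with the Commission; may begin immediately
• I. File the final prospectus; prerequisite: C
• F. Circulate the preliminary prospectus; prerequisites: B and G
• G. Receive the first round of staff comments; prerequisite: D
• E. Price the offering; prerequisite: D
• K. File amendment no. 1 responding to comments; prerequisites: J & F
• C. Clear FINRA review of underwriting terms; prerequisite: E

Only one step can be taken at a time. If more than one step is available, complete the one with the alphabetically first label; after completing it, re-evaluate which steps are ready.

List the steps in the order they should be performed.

D, E, C, G, I, A, B, F, H, J, K

D has no prerequisites → D first.
Now E and G have their prerequisites met. E has the earlier label, so E next.
C and G are both available; C has the earlier label → C.
Ready: G and I. G has the earlier label → G.
I is the only step now ready → I.
A is the only step now ready → A.
Ready: B and J. B has the earlier label → B.
F and J are both available; F has the earlier label → F.
H now also ready, so the ready set is {H, J}; H has the earlier label → H.
J is the only step now ready → J.
That leaves K as the only ready step → K.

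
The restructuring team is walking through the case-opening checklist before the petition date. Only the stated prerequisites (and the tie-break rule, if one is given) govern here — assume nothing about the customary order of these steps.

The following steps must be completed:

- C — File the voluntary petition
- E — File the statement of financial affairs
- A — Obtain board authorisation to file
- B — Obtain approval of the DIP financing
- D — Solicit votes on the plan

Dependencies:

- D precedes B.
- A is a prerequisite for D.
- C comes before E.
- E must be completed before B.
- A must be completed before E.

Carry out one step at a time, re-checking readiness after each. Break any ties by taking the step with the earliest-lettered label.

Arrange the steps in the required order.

A, C, D, E, B

A and C have no prerequisites; A has the earlier label, so A is first.
D now also ready, so the ready set is {C, D}; C has the earlier label → C.
D and E are both available; D has the earlier label → D.
E is the only step now ready → E.
B needed D and E, now all done → B.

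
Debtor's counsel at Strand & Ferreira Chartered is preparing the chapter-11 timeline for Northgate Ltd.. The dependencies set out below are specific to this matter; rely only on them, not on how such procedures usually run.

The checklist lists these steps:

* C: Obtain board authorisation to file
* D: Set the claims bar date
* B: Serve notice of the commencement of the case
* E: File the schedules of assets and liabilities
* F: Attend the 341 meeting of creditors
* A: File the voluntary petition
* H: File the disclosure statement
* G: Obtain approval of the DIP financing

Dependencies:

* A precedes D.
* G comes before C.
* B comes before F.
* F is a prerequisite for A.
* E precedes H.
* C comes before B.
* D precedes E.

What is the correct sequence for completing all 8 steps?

G is the only step with nothing outstanding, so it goes first.
C is the only step now ready → C.
Next only B has its prerequisites met → B.
F is the only step now ready → F.
A needed F, now all done → A.
D is the only step now ready → D.
E needed D, now all done → E.
Next only H has its prerequisites met → H.

G, C, B, F, A, D, E, H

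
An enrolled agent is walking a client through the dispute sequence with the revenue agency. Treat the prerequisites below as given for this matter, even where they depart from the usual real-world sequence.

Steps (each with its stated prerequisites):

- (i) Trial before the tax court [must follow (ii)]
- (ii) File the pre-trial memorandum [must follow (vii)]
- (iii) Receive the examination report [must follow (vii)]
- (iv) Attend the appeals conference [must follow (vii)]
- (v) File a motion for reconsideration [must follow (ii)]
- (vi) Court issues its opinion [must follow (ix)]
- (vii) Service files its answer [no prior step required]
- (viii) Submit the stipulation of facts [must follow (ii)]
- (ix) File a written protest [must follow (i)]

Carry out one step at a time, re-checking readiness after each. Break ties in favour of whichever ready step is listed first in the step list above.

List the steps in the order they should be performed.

(vii) (ii) (i) (iii) (iv) (v) (viii) (ix) (vi)

(vii) is the only step with nothing outstanding, so it goes first.
Now (ii), (iii) and (iv) have their prerequisites met. (ii) is listed earlier, so (ii) next.
Now (i), (iii), (iv), (v) and (viii) have their prerequisites met. (i) is listed earlier, so (i) next.
(ix) now also ready, so the ready set is {(iii), (iv), (v), (viii), (ix)}; (iii) is listed earlier → (iii).
Ready: (iv), (v), (viii) and (ix). (iv) is listed earlier → (iv).
Now (v), (viii) and (ix) have their prerequisites met. (v) is listed earlier, so (v) next.
Ready: (viii) and (ix). (viii) is listed earlier → (viii).
That leaves (ix) as the only ready step → (ix).
That leaves (vi) as the only ready step → (vi).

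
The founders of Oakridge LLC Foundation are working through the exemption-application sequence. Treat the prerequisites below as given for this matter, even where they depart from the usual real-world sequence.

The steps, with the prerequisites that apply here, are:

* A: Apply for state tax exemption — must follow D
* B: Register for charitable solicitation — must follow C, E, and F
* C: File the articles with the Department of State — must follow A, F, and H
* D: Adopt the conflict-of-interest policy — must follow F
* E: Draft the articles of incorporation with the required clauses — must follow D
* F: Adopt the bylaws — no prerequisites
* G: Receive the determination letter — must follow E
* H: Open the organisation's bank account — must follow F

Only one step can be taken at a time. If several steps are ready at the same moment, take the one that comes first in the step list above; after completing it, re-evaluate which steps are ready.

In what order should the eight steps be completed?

Only F has no prerequisites, so it is first.
D and H are both available; D is listed earlier → D.
A and E now also ready, so the ready set is {A, E, H}; A is listed earlier → A.
Now E and H have their prerequisites met. E is listed earlier, so E next.
G and H are both available; G is listed earlier → G.
H is the only step now ready → H.
C needed A, F and H, now all done → C.
B needed C, E and F, now all done → B.

F → D → A → E → G → H → C → B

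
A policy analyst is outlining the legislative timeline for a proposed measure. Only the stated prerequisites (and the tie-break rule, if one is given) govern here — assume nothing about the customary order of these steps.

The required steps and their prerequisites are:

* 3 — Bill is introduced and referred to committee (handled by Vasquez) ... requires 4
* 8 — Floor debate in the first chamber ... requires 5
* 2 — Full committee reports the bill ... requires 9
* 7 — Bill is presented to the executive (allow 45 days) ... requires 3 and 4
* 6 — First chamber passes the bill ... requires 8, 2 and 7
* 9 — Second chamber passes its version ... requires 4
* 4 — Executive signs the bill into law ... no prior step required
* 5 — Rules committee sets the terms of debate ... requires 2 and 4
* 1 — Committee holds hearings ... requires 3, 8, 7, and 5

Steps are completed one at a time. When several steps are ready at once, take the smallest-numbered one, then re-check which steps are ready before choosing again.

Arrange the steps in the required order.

4 is the only step with nothing outstanding, so it goes first.
Now 3 and 9 have their prerequisites met. 3 has the earlier label, so 3 next.
7 now also ready, so the ready set is {7, 9}; 7 has the earlier label → 7.
9 is the only step now ready → 9.
2 is the only step now ready → 2.
That leaves 5 as the only ready step → 5.
Next only 8 has its prerequisites met → 8.
Now 1 and 6 have their prerequisites met. 1 has the earlier label, so 1 next.
6 needed 2, 7 and 8, now all done → 6.

4 3 7 9 2 5 8 1 6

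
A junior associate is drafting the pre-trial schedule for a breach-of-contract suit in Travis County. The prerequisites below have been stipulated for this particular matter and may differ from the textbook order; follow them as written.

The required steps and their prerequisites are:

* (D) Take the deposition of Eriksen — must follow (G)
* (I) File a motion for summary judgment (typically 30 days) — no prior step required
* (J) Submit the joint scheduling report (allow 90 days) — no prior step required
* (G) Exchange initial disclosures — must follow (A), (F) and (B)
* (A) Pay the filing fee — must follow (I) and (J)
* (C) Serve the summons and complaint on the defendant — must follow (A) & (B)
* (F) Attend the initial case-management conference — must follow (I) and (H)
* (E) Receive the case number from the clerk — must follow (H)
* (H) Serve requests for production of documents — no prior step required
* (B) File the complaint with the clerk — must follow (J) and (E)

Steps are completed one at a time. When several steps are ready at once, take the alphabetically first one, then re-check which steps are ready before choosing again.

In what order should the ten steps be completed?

(H), (I) and (J) have no prerequisites; (H) has the earlier label, so (H) is first.
Ready: (E), (I) and (J). (E) has the earlier label → (E).
Ready: (I) and (J). (I) has the earlier label → (I).
Now (F) and (J) have their prerequisites met. (F) has the earlier label, so (F) next.
That leaves (J) as the only ready step → (J).
(A) and (B) are both available; (A) has the earlier label → (A).
(B) needed (E) and (J), now all done → (B).
Now (C) and (G) have their prerequisites met. (C) has the earlier label, so (C) next.
(G) needed (A), (B) and (F), now all done → (G).
(D) needed (G), now all done → (D).

(H), (E), (I), (F), (J), (A), (B), (C), (G), (D)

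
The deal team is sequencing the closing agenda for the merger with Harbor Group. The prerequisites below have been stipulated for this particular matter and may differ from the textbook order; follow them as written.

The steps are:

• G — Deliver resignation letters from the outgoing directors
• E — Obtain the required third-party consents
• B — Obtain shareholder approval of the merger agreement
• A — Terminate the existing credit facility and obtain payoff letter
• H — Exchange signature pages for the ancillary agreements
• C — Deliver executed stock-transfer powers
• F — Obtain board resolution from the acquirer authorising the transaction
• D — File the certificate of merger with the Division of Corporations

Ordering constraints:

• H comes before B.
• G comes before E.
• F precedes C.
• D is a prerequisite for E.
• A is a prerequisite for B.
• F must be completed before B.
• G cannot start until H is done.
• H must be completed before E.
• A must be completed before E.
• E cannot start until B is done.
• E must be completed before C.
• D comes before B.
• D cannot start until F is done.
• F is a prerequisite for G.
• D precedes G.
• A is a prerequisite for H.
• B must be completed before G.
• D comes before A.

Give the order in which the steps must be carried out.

F D A H B G E C

F has no prerequisites → F first.
D needed F, now all done → D.
That leaves A as the only ready step → A.
H needed A, now all done → H.
That leaves B as the only ready step → B.
That leaves G as the only ready step → G.
That leaves E as the only ready step → E.
C needed E and F, now all done → C.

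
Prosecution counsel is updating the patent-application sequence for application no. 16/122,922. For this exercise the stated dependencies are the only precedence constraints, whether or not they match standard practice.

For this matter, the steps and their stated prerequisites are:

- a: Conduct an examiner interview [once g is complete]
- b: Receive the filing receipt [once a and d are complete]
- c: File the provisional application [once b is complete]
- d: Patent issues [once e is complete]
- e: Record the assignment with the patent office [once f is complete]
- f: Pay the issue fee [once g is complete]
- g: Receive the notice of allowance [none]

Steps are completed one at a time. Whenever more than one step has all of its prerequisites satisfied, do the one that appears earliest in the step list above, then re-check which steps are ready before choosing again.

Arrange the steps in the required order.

g a f e d b c

g is the only step with nothing outstanding, so it goes first.
Ready: a and f. a is listed earlier → a.
f is the only step now ready → f.
e needed f, now all done → e.
Next only d has its prerequisites met → d.
b needed a and d, now all done → b.
c needed b, now all done → c.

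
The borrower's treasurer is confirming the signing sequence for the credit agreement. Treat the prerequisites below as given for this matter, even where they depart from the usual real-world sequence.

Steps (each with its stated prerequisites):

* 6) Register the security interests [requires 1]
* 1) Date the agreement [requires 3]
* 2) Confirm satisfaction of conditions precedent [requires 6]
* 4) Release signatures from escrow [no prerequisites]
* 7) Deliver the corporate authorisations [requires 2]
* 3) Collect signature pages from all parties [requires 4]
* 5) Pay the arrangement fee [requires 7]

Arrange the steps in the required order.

4 → 3 → 1 → 6 → 2 → 7 → 5

4 is the only step with nothing outstanding, so it goes first.
3 needed 4, now all done → 3.
1 needed 3, now all done → 1.
6 is the only step now ready → 6.
That leaves 2 as the only ready step → 2.
7 is the only step now ready → 7.
Next only 5 has its prerequisites met → 5.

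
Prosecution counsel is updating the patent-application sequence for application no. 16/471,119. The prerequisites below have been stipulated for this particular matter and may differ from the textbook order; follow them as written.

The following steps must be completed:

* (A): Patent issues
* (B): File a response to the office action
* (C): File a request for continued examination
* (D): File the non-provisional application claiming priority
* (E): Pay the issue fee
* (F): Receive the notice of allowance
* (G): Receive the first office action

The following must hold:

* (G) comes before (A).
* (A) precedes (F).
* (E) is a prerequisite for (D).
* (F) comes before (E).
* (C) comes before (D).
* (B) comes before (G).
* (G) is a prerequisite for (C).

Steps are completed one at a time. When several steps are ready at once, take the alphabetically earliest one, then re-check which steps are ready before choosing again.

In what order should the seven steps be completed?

(B) → (G) → (A) → (C) → (F) → (E) → (D)

(B) is the only step with nothing outstanding, so it goes first.
That leaves (G) as the only ready step → (G).
Ready: (A) and (C). (A) has the earlier label → (A).
Now (C) and (F) have their prerequisites met. (C) has the earlier label, so (C) next.
(F) needed (A), now all done → (F).
Next only (E) has its prerequisites met → (E).
(D) is the only step now ready → (D).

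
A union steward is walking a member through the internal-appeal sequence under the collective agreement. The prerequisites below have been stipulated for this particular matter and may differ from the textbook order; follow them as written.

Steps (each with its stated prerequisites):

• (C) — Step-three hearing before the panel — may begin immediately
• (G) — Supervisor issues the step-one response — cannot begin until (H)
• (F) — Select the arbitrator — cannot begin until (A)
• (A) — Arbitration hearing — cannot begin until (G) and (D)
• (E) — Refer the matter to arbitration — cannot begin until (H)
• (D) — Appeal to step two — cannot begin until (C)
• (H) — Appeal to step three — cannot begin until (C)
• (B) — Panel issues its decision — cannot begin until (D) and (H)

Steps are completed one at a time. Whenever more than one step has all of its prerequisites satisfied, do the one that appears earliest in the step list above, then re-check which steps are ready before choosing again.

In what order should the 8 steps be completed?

(C), (D), (H), (G), (A), (F), (E), (B)

Only (C) has no prerequisites, so it is first.
(D) and (H) are both available; (D) is listed earlier → (D).
(H) needed (C), now all done → (H).
Now (G), (E) and (B) have their prerequisites met. (G) is listed earlier, so (G) next.
Now (A), (E) and (B) have their prerequisites met. (A) is listed earlier, so (A) next.
(F) now also ready, so the ready set is {(F), (E), (B)}; (F) is listed earlier → (F).
Now (E) and (B) have their prerequisites met. (E) is listed earlier, so (E) next.
That leaves (B) as the only ready step → (B).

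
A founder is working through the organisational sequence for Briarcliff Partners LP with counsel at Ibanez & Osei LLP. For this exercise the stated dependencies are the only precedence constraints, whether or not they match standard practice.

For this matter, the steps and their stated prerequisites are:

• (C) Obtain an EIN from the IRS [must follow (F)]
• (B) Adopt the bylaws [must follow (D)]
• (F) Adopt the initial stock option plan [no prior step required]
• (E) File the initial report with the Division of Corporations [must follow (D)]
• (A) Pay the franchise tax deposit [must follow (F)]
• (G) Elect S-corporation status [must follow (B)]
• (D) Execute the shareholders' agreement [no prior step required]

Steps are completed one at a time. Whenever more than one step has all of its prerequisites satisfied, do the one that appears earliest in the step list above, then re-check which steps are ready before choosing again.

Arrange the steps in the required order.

(F) and (D) have no prerequisites; (F) is listed earlier, so (F) is first.
Ready: (C), (A) and (D). (C) is listed earlier → (C).
Ready: (A) and (D). (A) is listed earlier → (A).
Next only (D) has its prerequisites met → (D).
Now (B) and (E) have their prerequisites met. (B) is listed earlier, so (B) next.
Now (E) and (G) have their prerequisites met. (E) is listed earlier, so (E) next.
(G) is the only step now ready → (G).

(F) → (C) → (A) → (D) → (B) → (E) → (G)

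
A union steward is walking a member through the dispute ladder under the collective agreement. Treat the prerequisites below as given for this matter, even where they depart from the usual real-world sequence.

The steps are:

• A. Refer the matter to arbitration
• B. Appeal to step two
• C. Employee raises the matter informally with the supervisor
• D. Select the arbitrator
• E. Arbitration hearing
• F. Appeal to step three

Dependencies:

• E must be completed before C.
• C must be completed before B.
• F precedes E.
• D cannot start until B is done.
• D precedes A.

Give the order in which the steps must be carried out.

F has no prerequisites → F first.
Next only E has its prerequisites met → E.
Next only C has its prerequisites met → C.
Next only B has its prerequisites met → B.
That leaves D as the only ready step → D.
A needed D, now all done → A.

F, E, C, B, D, A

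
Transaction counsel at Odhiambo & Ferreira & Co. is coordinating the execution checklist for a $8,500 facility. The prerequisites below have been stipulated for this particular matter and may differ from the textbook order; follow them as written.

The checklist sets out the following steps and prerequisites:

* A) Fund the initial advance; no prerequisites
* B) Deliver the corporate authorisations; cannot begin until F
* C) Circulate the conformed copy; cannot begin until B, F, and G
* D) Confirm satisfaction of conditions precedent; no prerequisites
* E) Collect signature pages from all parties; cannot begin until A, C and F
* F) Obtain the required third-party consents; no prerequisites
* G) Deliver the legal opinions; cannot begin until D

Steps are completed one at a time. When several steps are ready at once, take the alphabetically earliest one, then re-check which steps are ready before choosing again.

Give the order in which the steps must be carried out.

A D F B G C E

Nothing is required for A, D and F. A has the earlier label → A first.
Ready: D and F. D has the earlier label → D.
F and G are both available; F has the earlier label → F.
B now also ready, so the ready set is {B, G}; B has the earlier label → B.
G needed D, now all done → G.
C needed B, F and G, now all done → C.
That leaves E as the only ready step → E.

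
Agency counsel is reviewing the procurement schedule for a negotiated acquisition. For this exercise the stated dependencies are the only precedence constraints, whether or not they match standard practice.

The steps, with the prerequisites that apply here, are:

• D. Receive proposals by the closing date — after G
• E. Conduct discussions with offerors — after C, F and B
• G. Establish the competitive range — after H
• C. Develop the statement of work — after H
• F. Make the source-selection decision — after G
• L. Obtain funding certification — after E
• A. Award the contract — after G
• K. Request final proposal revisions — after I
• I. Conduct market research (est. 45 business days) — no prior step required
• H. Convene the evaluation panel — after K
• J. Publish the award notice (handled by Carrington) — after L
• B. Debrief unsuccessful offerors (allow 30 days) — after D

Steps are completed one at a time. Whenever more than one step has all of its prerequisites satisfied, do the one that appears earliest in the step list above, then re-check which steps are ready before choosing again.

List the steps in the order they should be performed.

I → K → H → G → D → C → F → A → B → E → L → J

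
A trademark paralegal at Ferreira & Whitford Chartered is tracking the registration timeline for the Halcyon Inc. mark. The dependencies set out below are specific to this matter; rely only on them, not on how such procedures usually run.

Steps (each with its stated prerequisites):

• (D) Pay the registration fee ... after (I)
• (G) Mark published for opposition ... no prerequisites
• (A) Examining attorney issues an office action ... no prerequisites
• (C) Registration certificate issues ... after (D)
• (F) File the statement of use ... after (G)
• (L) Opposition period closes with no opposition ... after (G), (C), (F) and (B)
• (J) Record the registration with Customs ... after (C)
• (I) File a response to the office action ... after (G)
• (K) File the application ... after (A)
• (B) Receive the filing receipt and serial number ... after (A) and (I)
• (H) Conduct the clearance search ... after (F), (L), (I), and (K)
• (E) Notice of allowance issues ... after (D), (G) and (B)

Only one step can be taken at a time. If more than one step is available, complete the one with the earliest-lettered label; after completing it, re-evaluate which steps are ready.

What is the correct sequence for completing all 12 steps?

(A), (G), (F), (I), (B), (D), (C), (E), (J), (K), (L), (H)

Nothing is required for (A) and (G). (A) has the earlier label → (A) first.
(K) now also ready, so the ready set is {(G), (K)}; (G) has the earlier label → (G).
Ready: (F), (I) and (K). (F) has the earlier label → (F).
(I) and (K) are both available; (I) has the earlier label → (I).
(B) and (D) now also ready, so the ready set is {(B), (D), (K)}; (B) has the earlier label → (B).
(D) and (K) are both available; (D) has the earlier label → (D).
Now (C), (E) and (K) have their prerequisites met. (C) has the earlier label, so (C) next.
(J) and (L) now also ready, so the ready set is {(E), (J), (K), (L)}; (E) has the earlier label → (E).
(J), (K) and (L) are all available; (J) has the earlier label → (J).
Now (K) and (L) have their prerequisites met. (K) has the earlier label, so (K) next.
(L) needed (B), (C), (F) and (G), now all done → (L).
Next only (H) has its prerequisites met → (H).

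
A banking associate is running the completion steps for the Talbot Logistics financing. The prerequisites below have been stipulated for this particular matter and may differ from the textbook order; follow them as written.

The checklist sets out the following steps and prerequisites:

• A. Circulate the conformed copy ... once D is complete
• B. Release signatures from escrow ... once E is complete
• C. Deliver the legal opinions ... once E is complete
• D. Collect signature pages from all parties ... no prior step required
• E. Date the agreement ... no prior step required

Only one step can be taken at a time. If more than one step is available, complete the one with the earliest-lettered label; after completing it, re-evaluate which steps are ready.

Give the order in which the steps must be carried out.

D, A, E, B, C

Nothing is required for D and E. D has the earlier label → D first.
A and E are both available; A has the earlier label → A.
Next only E has its prerequisites met → E.
Now B and C have their prerequisites met. B has the earlier label, so B next.
C is the only step now ready → C.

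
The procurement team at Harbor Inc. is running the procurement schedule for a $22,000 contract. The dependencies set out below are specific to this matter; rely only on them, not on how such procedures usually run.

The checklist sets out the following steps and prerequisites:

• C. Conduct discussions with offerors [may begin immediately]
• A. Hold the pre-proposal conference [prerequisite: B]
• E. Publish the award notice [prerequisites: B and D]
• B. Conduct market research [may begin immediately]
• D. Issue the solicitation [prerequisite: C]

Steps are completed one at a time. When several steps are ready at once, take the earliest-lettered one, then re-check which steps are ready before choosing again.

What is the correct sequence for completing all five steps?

Nothing is required for B and C. B has the earlier label → B first.
A now also ready, so the ready set is {A, C}; A has the earlier label → A.
That leaves C as the only ready step → C.
Next only D has its prerequisites met → D.
E is the only step now ready → E.

B, A, C, D, E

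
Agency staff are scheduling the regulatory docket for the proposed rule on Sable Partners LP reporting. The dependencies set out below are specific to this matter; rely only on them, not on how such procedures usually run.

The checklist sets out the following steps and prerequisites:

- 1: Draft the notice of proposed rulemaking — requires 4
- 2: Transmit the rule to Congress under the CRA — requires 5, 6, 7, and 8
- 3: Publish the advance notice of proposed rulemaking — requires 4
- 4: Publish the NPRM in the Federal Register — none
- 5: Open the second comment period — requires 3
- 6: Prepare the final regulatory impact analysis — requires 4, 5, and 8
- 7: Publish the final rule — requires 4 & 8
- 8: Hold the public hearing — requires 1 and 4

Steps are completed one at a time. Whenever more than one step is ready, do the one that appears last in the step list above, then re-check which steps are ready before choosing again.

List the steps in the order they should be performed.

4 3 5 1 8 7 6 2

4 is the only step with nothing outstanding, so it goes first.
Ready: 3 and 1. 3 is listed later → 3.
5 now also ready, so the ready set is {5, 1}; 5 is listed later → 5.
1 is the only step now ready → 1.
8 needed 4 and 1, now all done → 8.
Now 7 and 6 have their prerequisites met. 7 is listed later, so 7 next.
Next only 6 has its prerequisites met → 6.
Next only 2 has its prerequisites met → 2.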